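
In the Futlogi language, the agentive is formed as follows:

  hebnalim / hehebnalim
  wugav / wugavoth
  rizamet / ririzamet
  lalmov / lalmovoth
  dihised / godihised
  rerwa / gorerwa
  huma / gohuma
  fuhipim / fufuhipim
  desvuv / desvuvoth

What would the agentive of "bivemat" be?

bibivemat

wugav and huma both have last vowel 'a' yet inflect differently (wugavoth, gohuma), so the last vowel is not what conditions the rule; the final letter is.
"bivemat" ends in -t. The one such stem in the data (rizamet → ririzamet) repeats the first consonant+vowel as a prefix (as do hebnalim, fuhipim), so the same rule applies.
The other patterns: stems ending in -v add -oth; stems ending in -a or -d add the prefix go-.
So bivemat → bibivemat.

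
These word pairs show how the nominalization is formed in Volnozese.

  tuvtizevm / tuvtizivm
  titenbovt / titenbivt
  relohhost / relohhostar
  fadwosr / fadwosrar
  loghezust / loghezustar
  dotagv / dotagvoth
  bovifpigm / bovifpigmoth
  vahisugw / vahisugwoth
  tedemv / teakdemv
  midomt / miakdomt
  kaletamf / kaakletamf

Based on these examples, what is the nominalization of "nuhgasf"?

titenbovt and relohhost both end in -t yet inflect differently (titenbivt, relohhostar), so the final letter is not what conditions the rule; the second-to-last letter is.
"nuhgasf" has second-to-last letter 's'. The stems whose second-to-last letter is 's' (relohhost → relohhostar, fadwosr → fadwosrar, loghezust → loghezustar) add -ar.
The other patterns: stems whose second-to-last letter is 'v' change the last vowel to 'i'; stems whose second-to-last letter is 'g' add -oth; stems whose second-to-last letter is 'm' insert -ak- after the first vowel.
So nuhgasf → nuhgasfar.

nuhgasfar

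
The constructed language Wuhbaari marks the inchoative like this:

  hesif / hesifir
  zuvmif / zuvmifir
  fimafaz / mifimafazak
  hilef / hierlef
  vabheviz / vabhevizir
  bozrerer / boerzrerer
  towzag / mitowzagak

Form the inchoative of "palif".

fimafaz and vabheviz both end in -z yet inflect differently (mifimafazak, vabhevizir), so the final letter is not what conditions the rule; the last vowel is.
"palif" has last vowel 'i'. The stems whose last vowel is 'i' (vabheviz → vabhevizir, zuvmif → zuvmifir, hesif → hesifir) add -ir.
So palif → palifir.

palifir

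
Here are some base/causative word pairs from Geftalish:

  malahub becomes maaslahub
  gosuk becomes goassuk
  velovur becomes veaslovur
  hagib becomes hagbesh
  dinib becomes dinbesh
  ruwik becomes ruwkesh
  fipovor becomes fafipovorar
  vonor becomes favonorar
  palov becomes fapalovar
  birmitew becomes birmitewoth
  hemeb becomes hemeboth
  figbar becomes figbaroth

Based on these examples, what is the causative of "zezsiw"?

malahub and hagib both end in -b yet inflect differently (maaslahub, hagbesh), so the final letter is not what conditions the rule; the last vowel is.
"zezsiw" has last vowel 'i'. The stems whose last vowel is 'i' (hagib → hagbesh, dinib → dinbesh, ruwik → ruwkesh) delete the last vowel and add -esh.
The other patterns: stems whose last vowel is 'u' insert -as- after the first vowel; stems whose last vowel is 'o' add fa- … -ar around the stem; stems whose last vowel is 'a' or 'e' add -oth.
So zezsiw → zezswesh.

zezswesh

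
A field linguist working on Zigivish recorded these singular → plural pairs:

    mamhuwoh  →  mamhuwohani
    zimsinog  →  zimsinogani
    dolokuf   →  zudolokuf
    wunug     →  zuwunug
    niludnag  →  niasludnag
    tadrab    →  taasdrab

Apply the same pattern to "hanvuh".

zimsinog and wunug both end in -g yet inflect differently (zimsinogani, zuwunug), so the final letter is not what conditions the rule; the last vowel is.
"hanvuh" has last vowel 'u'. The stems whose last vowel is 'u' (dolokuf → zudolokuf, wunug → zuwunug) add the prefix zu-.
So hanvuh → zuhanvuh.

zuhanvuh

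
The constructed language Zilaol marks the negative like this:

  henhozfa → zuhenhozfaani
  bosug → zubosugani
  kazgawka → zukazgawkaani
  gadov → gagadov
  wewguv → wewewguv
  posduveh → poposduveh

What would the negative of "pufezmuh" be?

bosug and wewguv both have last vowel 'u' yet inflect differently (zubosugani, wewewguv), so the last vowel is not what conditions the rule; the final letter is.
"pufezmuh" ends in -h. The one such stem in the data (posduveh → poposduveh) repeats the first consonant+vowel as a prefix (as do gadov, wewguv), so the same rule applies.
So pufezmuh → pupufezmuh.

pupufezmuh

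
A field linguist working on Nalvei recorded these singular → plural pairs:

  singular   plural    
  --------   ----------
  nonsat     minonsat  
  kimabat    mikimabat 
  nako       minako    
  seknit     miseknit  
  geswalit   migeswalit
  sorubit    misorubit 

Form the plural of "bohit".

Every pair shown (nonsat → minonsat, kimabat → mikimabat, nako → minako, …) follows the same rule: add the prefix mi-.
So bohit → mibohit.

mibohit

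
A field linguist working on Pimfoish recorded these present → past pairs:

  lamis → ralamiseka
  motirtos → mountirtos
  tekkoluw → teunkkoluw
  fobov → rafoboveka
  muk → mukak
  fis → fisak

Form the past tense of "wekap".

fis and lamis both end in -s yet inflect differently (fisak, ralamiseka), so the final letter is not what conditions the rule; the number of vowels is.
"wekap" has 2 vowels. The stems with 2 vowels (fobov → rafoboveka, lamis → ralamiseka) add ra- … -eka around the stem.
So wekap → rawekapeka.

rawekapeka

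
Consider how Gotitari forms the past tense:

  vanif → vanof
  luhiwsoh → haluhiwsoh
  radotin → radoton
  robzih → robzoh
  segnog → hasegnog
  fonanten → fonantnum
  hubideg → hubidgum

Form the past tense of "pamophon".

hapamophon

"pamophon" has last vowel 'o'. The stems whose last vowel is 'o' (luhiwsoh → haluhiwsoh, segnog → hasegnog) add the prefix ha-.
So pamophon → hapamophon.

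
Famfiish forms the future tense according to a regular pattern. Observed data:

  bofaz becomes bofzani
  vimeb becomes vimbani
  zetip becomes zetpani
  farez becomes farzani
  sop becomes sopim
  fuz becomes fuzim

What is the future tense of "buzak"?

"buzak" has 2 vowels. The stems with 2 vowels (bofaz → bofzani, vimeb → vimbani, zetip → zetpani) delete the last vowel and add -ani.
So buzak → buzkani.

buzkani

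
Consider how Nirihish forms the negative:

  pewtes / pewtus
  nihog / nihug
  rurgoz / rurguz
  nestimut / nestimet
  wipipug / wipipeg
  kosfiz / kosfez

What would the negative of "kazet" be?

nihog and wipipug both end in -g yet inflect differently (nihug, wipipeg), so the final letter is not what conditions the rule; the last vowel is.
"kazet" has last vowel 'e'. The one such stem in the data (pewtes → pewtus) changes the last vowel to 'u' (as do nihog, rurgoz), so the same rule applies.
The other pattern: stems whose last vowel is 'i' or 'u' change the last vowel to 'e'.
So kazet → kazut.

kazut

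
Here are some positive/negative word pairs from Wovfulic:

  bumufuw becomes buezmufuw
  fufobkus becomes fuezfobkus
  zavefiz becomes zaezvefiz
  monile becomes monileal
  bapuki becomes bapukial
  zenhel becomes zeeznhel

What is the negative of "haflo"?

hafloal

monile and zenhel both have last vowel 'e' yet inflect differently (monileal, zeeznhel), so the last vowel is not what conditions the rule; whether the stem ends in a vowel or a consonant is.
"haflo" ends in a vowel. The stems ending in a vowel (monile → monileal, bapuki → bapukial) add -al.
The other pattern: stems ending in a consonant insert -ez- after the first vowel.
So haflo → hafloal.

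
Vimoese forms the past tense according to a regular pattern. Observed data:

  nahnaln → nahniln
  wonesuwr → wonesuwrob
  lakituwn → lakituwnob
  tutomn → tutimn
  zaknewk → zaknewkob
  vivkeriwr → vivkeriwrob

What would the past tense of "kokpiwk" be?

kokpiwkob

lakituwn and tutomn both end in -n yet inflect differently (lakituwnob, tutimn), so the final letter is not what conditions the rule; the second-to-last letter is.
"kokpiwk" has second-to-last letter 'w'. The stems whose second-to-last letter is 'w' (wonesuwr → wonesuwrob, vivkeriwr → vivkeriwrob, zaknewk → zaknewkob) add -ob.
So kokpiwk → kokpiwkob.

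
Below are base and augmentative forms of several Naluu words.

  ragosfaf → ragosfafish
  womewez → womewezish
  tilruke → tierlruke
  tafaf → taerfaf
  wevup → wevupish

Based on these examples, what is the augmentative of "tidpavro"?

ragosfaf and tafaf both end in -f yet inflect differently (ragosfafish, taerfaf), so the final letter is not what conditions the rule; the first letter is.
"tidpavro" begins with t-. The stems beginning with t- (tilruke → tierlruke, tafaf → taerfaf) insert -er- after the first vowel.
So tidpavro → tierdpavro.

tierdpavro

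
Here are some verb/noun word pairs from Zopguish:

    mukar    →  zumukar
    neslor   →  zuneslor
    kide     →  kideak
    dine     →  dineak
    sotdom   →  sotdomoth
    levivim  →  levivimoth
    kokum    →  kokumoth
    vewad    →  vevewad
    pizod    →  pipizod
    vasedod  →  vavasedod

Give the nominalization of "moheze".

mohezeak

"moheze" ends in -e. The stems ending in -e (kide → kideak, dine → dineak) add -ak.
So moheze → mohezeak.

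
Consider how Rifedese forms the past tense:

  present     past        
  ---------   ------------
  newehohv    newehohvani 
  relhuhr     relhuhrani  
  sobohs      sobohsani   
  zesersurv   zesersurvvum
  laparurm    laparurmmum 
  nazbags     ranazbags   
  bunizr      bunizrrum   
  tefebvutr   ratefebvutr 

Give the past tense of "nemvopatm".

ranemvopatm

relhuhr and tefebvutr both end in -r yet inflect differently (relhuhrani, ratefebvutr), so the final letter is not what conditions the rule; the second-to-last letter is.
"nemvopatm" has second-to-last letter 't'. The one such stem in the data (tefebvutr → ratefebvutr) adds the prefix ra-, so the same rule applies.
So nemvopatm → ranemvopatm.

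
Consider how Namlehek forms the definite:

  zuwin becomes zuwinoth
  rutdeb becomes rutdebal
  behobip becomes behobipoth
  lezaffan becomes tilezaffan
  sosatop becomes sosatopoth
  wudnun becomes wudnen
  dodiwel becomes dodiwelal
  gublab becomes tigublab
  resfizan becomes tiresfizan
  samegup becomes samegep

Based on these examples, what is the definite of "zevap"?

tizevap

"zevap" has last vowel 'a'. The stems whose last vowel is 'a' (resfizan → tiresfizan, gublab → tigublab, lezaffan → tilezaffan) add the prefix ti-.
So zevap → tizevap.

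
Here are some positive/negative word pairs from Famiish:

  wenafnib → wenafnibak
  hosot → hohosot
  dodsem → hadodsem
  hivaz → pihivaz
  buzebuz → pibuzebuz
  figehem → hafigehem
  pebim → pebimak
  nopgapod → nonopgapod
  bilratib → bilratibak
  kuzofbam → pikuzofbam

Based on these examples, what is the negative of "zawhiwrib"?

dodsem and pebim both end in -m yet inflect differently (hadodsem, pebimak), so the final letter is not what conditions the rule; the last vowel is.
"zawhiwrib" has last vowel 'i'. The stems whose last vowel is 'i' (pebim → pebimak, bilratib → bilratibak, wenafnib → wenafnibak) add -ak.
The other patterns: stems whose last vowel is 'o' repeat the first consonant+vowel as a prefix; stems whose last vowel is 'e' add the prefix ha-; stems whose last vowel is 'a' or 'u' add the prefix pi-.
So zawhiwrib → zawhiwribak.

zawhiwribak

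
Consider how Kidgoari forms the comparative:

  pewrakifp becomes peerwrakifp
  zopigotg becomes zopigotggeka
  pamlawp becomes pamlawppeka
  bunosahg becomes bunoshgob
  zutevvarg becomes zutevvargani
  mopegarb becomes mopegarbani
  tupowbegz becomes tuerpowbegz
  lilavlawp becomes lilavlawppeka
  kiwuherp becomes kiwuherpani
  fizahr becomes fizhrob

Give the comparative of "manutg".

zutevvarg and bunosahg both end in -g yet inflect differently (zutevvargani, bunoshgob), so the final letter is not what conditions the rule; the second-to-last letter is.
"manutg" has second-to-last letter 't'. The one such stem in the data (zopigotg → zopigotggeka) doubles the final consonant and adds -eka (as do lilavlawp, pamlawp), so the same rule applies.
The other patterns: stems whose second-to-last letter is 'r' add -ani; stems whose second-to-last letter is 'h' delete the last vowel and add -ob; stems whose second-to-last letter is 'f' or 'g' insert -er- after the first vowel.
So manutg → manutggeka.

manutggeka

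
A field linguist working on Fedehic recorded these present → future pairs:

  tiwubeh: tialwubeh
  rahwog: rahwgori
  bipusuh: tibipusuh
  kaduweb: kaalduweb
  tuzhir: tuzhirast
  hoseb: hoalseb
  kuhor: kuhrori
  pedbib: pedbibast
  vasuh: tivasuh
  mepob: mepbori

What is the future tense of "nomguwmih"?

pedbib and mepob both end in -b yet inflect differently (pedbibast, mepbori), so the final letter is not what conditions the rule; the last vowel is.
"nomguwmih" has last vowel 'i'. The stems whose last vowel is 'i' (tuzhir → tuzhirast, pedbib → pedbibast) add -ast.
The other patterns: stems whose last vowel is 'o' delete the last vowel and add -ori; stems whose last vowel is 'u' add the prefix ti-; stems whose last vowel is 'e' insert -al- after the first vowel.
So nomguwmih → nomguwmihast.

nomguwmihast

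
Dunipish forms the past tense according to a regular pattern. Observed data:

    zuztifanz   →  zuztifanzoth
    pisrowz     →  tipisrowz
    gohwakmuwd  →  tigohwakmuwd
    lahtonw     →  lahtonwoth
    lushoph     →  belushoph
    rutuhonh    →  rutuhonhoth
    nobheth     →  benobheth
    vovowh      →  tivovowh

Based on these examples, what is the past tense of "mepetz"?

"mepetz" has second-to-last letter 't'. The one such stem in the data (nobheth → benobheth) adds the prefix be-, so the same rule applies.
The other patterns: stems whose second-to-last letter is 'n' add -oth; stems whose second-to-last letter is 'w' add the prefix ti-.
So mepetz → bemepetz.

bemepetz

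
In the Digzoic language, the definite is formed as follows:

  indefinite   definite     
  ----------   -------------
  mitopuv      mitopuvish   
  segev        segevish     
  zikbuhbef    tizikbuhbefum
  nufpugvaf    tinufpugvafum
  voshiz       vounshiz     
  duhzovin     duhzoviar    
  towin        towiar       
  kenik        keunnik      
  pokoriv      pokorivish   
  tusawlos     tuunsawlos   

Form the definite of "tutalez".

tuuntalez

pokoriv and towin both have last vowel 'i' yet inflect differently (pokorivish, towiar), so the last vowel is not what conditions the rule; the final letter is.
"tutalez" ends in -z. The one such stem in the data (voshiz → vounshiz) inserts -un- after the first vowel (as do kenik, tusawlos), so the same rule applies.
The other patterns: stems ending in -v add -ish; stems ending in -n drop the final letter and add -ar; stems ending in -f add ti- … -um around the stem.
So tutalez → tuuntalez.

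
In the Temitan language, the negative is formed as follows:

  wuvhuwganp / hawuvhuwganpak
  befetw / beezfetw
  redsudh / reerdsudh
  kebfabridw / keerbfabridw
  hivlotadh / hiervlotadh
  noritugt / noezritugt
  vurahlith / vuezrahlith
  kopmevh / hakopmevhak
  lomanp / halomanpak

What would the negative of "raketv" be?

raezketv

redsudh and kopmevh both end in -h yet inflect differently (reerdsudh, hakopmevhak), so the final letter is not what conditions the rule; the second-to-last letter is.
"raketv" has second-to-last letter 't'. The stems whose second-to-last letter is 't' (vurahlith → vuezrahlith, befetw → beezfetw) insert -ez- after the first vowel.
So raketv → raezketv.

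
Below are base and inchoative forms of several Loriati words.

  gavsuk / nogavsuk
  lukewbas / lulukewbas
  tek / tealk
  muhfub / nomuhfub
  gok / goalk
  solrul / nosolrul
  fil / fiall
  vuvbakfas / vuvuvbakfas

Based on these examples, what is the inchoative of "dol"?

doall

tek and gavsuk both end in -k yet inflect differently (tealk, nogavsuk), so the final letter is not what conditions the rule; the number of vowels is.
"dol" has 1 vowel. The stems with 1 vowel (tek → tealk, fil → fiall, gok → goalk) insert -al- after the first vowel.
So dol → doall.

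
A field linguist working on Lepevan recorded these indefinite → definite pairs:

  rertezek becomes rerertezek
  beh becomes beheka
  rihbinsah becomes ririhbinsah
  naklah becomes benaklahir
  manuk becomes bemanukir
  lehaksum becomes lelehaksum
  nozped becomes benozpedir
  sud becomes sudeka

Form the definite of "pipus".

"pipus" has 2 vowels. The stems with 2 vowels (naklah → benaklahir, nozped → benozpedir, manuk → bemanukir) add be- … -ir around the stem.
The other patterns: stems with 1 vowel add -eka; stems with 3 vowels repeat the first consonant+vowel as a prefix.
So pipus → bepipusir.

bepipusir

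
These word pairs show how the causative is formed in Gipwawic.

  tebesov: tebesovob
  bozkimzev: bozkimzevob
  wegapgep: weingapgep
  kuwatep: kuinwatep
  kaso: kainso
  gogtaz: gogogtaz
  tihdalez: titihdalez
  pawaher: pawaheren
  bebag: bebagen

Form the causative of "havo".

"havo" ends in -o. The one such stem in the data (kaso → kainso) inserts -in- after the first vowel (as do wegapgep, kuwatep), so the same rule applies.
So havo → hainvo.

hainvo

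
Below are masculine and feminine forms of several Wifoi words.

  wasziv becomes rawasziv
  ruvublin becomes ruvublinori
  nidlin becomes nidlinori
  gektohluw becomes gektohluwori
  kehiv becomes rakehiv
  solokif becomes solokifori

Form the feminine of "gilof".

gilofori

wasziv and nidlin both have last vowel 'i' yet inflect differently (rawasziv, nidlinori), so the last vowel is not what conditions the rule; the final letter is.
"gilof" ends in -f. The one such stem in the data (solokif → solokifori) adds -ori, so the same rule applies.
The other pattern: stems ending in -v add the prefix ra-.
So gilof → gilofori.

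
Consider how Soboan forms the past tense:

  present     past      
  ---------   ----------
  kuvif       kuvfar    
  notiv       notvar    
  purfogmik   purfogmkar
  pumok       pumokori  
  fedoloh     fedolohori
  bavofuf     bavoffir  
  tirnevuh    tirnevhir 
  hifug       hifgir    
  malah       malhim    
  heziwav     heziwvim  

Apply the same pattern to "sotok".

sotokori

purfogmik and pumok both end in -k yet inflect differently (purfogmkar, pumokori), so the final letter is not what conditions the rule; the last vowel is.
"sotok" has last vowel 'o'. The stems whose last vowel is 'o' (pumok → pumokori, fedoloh → fedolohori) add -ori.
The other patterns: stems whose last vowel is 'i' delete the last vowel and add -ar; stems whose last vowel is 'u' delete the last vowel and add -ir; stems whose last vowel is 'a' delete the last vowel and add -im.
So sotok → sotokori.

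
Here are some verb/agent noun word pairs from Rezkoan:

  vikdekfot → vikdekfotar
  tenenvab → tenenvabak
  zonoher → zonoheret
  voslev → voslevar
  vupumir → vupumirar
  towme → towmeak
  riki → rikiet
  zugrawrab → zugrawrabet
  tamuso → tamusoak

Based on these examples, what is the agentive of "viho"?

vihoar

"viho" begins with v-. The stems beginning with v- (voslev → voslevar, vupumir → vupumirar, vikdekfot → vikdekfotar) add -ar.
The other patterns: stems beginning with t- add -ak; stems beginning with r- or z- add -et.
So viho → vihoar.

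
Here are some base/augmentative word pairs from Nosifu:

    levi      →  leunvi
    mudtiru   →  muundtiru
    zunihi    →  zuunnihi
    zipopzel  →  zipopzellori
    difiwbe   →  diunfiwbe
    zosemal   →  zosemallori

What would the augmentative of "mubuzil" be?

zipopzel and difiwbe both have last vowel 'e' yet inflect differently (zipopzellori, diunfiwbe), so the last vowel is not what conditions the rule; whether the stem ends in a vowel or a consonant is.
"mubuzil" ends in a consonant. The stems ending in a consonant (zosemal → zosemallori, zipopzel → zipopzellori) double the final consonant and add -ori.
The other pattern: stems ending in a vowel insert -un- after the first vowel.
So mubuzil → mubuzillori.

mubuzillori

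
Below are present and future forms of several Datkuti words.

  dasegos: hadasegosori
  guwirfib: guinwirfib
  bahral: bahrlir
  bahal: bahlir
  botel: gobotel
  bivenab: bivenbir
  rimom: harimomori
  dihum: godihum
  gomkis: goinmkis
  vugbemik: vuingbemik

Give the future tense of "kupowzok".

hakupowzokori

guwirfib and bivenab both end in -b yet inflect differently (guinwirfib, bivenbir), so the final letter is not what conditions the rule; the last vowel is.
"kupowzok" has last vowel 'o'. The stems whose last vowel is 'o' (rimom → harimomori, dasegos → hadasegosori) add ha- … -ori around the stem.
So kupowzok → hakupowzokori.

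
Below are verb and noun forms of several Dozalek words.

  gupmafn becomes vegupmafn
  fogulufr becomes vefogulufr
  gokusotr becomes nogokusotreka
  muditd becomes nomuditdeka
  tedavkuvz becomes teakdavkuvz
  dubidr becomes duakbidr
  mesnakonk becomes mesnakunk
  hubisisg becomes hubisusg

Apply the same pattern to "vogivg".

fogulufr and gokusotr both end in -r yet inflect differently (vefogulufr, nogokusotreka), so the final letter is not what conditions the rule; the second-to-last letter is.
"vogivg" has second-to-last letter 'v'. The one such stem in the data (tedavkuvz → teakdavkuvz) inserts -ak- after the first vowel (as does dubidr), so the same rule applies.
So vogivg → voakgivg.

voakgivg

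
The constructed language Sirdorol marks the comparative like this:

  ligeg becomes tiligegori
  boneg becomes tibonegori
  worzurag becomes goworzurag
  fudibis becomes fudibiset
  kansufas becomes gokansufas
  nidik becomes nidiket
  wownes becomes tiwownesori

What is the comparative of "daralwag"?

godaralwag

worzurag and ligeg both end in -g yet inflect differently (goworzurag, tiligegori), so the final letter is not what conditions the rule; the last vowel is.
"daralwag" has last vowel 'a'. The stems whose last vowel is 'a' (kansufas → gokansufas, worzurag → goworzurag) add the prefix go-.
So daralwag → godaralwag.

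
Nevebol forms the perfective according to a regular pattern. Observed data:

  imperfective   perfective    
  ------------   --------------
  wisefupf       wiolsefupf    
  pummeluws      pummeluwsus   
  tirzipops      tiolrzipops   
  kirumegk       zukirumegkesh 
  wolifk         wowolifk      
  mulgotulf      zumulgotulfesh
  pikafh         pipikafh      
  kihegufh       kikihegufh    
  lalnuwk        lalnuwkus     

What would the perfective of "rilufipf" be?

riollufipf

tirzipops and pummeluws both end in -s yet inflect differently (tiolrzipops, pummeluwsus), so the final letter is not what conditions the rule; the second-to-last letter is.
"rilufipf" has second-to-last letter 'p'. The stems whose second-to-last letter is 'p' (tirzipops → tiolrzipops, wisefupf → wiolsefupf) insert -ol- after the first vowel.
The other patterns: stems whose second-to-last letter is 'f' repeat the first consonant+vowel as a prefix; stems whose second-to-last letter is 'w' add -us; stems whose second-to-last letter is 'g' or 'l' add zu- … -esh around the stem.
So rilufipf → riollufipf.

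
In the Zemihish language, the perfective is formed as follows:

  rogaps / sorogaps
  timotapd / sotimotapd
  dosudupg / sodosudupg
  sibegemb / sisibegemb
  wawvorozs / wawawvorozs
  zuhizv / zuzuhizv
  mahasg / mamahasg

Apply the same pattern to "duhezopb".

soduhezopb

"duhezopb" has second-to-last letter 'p'. The stems whose second-to-last letter is 'p' (rogaps → sorogaps, timotapd → sotimotapd, dosudupg → sodosudupg) add the prefix so-.
So duhezopb → soduhezopb.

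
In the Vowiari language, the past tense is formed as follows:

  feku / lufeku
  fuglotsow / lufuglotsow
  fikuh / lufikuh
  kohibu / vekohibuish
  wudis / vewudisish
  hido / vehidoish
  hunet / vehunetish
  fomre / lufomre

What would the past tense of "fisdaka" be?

"fisdaka" begins with f-. The stems beginning with f- (feku → lufeku, fuglotsow → lufuglotsow, fomre → lufomre) add the prefix lu-.
So fisdaka → lufisdaka.

lufisdaka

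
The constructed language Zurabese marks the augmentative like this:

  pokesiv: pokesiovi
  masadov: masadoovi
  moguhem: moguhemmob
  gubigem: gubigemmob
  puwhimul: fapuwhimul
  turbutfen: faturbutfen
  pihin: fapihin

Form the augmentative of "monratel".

famonratel

"monratel" ends in -l. The one such stem in the data (puwhimul → fapuwhimul) adds the prefix fa-, so the same rule applies.
The other patterns: stems ending in -v drop the final letter and add -ovi; stems ending in -m double the final consonant and add -ob.
So monratel → famonratel.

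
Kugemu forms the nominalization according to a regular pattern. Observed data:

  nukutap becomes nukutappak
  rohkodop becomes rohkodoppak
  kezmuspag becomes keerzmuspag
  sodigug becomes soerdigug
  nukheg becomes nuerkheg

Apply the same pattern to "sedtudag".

seerdtudag

nukutap and kezmuspag both have last vowel 'a' yet inflect differently (nukutappak, keerzmuspag), so the last vowel is not what conditions the rule; the final letter is.
"sedtudag" ends in -g. The stems ending in -g (kezmuspag → keerzmuspag, sodigug → soerdigug, nukheg → nuerkheg) insert -er- after the first vowel.
So sedtudag → seerdtudag.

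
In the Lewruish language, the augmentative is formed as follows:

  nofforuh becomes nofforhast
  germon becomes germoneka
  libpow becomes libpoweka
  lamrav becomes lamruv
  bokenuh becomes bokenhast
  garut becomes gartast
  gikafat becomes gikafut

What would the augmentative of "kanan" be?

kanun

garut and gikafat both end in -t yet inflect differently (gartast, gikafut), so the final letter is not what conditions the rule; the last vowel is.
"kanan" has last vowel 'a'. The stems whose last vowel is 'a' (gikafat → gikafut, lamrav → lamruv) change the last vowel to 'u'.
So kanan → kanun.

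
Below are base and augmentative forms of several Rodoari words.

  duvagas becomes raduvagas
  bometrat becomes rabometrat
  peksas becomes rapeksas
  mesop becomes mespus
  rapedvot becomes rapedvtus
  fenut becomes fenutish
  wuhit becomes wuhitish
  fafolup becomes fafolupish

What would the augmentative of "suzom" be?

bometrat and rapedvot both end in -t yet inflect differently (rabometrat, rapedvtus), so the final letter is not what conditions the rule; the last vowel is.
"suzom" has last vowel 'o'. The stems whose last vowel is 'o' (mesop → mespus, rapedvot → rapedvtus) delete the last vowel and add -us.
The other patterns: stems whose last vowel is 'a' add the prefix ra-; stems whose last vowel is 'i' or 'u' add -ish.
So suzom → suzmus.

suzmus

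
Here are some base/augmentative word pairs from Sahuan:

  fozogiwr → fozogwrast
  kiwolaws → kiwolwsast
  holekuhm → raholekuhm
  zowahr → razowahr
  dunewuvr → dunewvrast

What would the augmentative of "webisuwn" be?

dunewuvr and zowahr both end in -r yet inflect differently (dunewvrast, razowahr), so the final letter is not what conditions the rule; the second-to-last letter is.
"webisuwn" has second-to-last letter 'w'. The stems whose second-to-last letter is 'w' (kiwolaws → kiwolwsast, fozogiwr → fozogwrast) delete the last vowel and add -ast.
The other pattern: stems whose second-to-last letter is 'h' add the prefix ra-.
So webisuwn → webiswnast.

webiswnast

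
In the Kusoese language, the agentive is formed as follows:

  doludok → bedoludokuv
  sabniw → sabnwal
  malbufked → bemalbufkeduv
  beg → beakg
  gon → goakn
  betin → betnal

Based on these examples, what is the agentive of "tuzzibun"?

"tuzzibun" has 3 vowels. The stems with 3 vowels (malbufked → bemalbufkeduv, doludok → bedoludokuv) add be- … -uv around the stem.
So tuzzibun → betuzzibunuv.

betuzzibunuv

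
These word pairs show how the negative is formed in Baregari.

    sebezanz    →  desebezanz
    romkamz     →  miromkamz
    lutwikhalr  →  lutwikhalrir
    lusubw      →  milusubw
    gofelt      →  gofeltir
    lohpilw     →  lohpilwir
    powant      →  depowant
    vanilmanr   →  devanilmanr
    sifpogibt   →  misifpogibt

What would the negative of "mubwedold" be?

mubwedoldir

gofelt and powant both end in -t yet inflect differently (gofeltir, depowant), so the final letter is not what conditions the rule; the second-to-last letter is.
"mubwedold" has second-to-last letter 'l'. The stems whose second-to-last letter is 'l' (lutwikhalr → lutwikhalrir, gofelt → gofeltir, lohpilw → lohpilwir) add -ir.
The other patterns: stems whose second-to-last letter is 'n' add the prefix de-; stems whose second-to-last letter is 'b' or 'm' add the prefix mi-.
So mubwedold → mubwedoldir.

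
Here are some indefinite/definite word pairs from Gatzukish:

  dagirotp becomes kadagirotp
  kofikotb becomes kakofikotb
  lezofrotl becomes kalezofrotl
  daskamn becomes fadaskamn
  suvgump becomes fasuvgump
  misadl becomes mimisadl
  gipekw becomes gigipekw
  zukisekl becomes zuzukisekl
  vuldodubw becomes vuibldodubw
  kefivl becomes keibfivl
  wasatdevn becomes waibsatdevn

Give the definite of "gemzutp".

kagemzutp

dagirotp and suvgump both end in -p yet inflect differently (kadagirotp, fasuvgump), so the final letter is not what conditions the rule; the second-to-last letter is.
"gemzutp" has second-to-last letter 't'. The stems whose second-to-last letter is 't' (dagirotp → kadagirotp, kofikotb → kakofikotb, lezofrotl → kalezofrotl) add the prefix ka-.
So gemzutp → kagemzutp.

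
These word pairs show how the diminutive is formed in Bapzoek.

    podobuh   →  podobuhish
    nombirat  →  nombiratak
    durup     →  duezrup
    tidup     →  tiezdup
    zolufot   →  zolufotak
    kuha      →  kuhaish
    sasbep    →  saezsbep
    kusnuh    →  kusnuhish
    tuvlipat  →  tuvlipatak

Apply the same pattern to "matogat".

tidup and kusnuh both have last vowel 'u' yet inflect differently (tiezdup, kusnuhish), so the last vowel is not what conditions the rule; the final letter is.
"matogat" ends in -t. The stems ending in -t (nombirat → nombiratak, zolufot → zolufotak, tuvlipat → tuvlipatak) add -ak.
The other patterns: stems ending in -p insert -ez- after the first vowel; stems ending in -a or -h add -ish.
So matogat → matogatak.

matogatak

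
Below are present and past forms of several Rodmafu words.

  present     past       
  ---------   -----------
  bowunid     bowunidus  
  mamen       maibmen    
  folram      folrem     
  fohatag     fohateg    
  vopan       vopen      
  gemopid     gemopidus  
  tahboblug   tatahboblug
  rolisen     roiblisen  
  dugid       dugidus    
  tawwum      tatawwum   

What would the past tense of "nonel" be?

vopan and rolisen both end in -n yet inflect differently (vopen, roiblisen), so the final letter is not what conditions the rule; the last vowel is.
"nonel" has last vowel 'e'. The stems whose last vowel is 'e' (rolisen → roiblisen, mamen → maibmen) insert -ib- after the first vowel.
The other patterns: stems whose last vowel is 'a' change the last vowel to 'e'; stems whose last vowel is 'i' add -us; stems whose last vowel is 'u' repeat the first consonant+vowel as a prefix.
So nonel → noibnel.

noibnel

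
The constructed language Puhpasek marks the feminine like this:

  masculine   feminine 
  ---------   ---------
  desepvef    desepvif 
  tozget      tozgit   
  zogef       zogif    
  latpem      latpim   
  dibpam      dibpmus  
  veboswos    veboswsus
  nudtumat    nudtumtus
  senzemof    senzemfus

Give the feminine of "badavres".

badavris

latpem and dibpam both end in -m yet inflect differently (latpim, dibpmus), so the final letter is not what conditions the rule; the last vowel is.
"badavres" has last vowel 'e'. The stems whose last vowel is 'e' (desepvef → desepvif, tozget → tozgit, zogef → zogif) change the last vowel to 'i'.
So badavres → badavris.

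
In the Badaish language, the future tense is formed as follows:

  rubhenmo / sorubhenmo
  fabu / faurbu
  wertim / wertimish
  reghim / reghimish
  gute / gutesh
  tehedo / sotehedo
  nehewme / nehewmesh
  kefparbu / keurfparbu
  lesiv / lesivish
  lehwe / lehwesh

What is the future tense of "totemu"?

tourtemu

rubhenmo and reghim both begin with r- yet inflect differently (sorubhenmo, reghimish), so the first letter is not what conditions the rule; the final letter is.
"totemu" ends in -u. The stems ending in -u (kefparbu → keurfparbu, fabu → faurbu) insert -ur- after the first vowel.
So totemu → tourtemu.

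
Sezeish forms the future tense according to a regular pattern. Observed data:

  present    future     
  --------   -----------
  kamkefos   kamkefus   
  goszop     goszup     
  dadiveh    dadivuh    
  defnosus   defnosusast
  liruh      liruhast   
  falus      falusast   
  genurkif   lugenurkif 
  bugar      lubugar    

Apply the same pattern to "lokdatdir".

kamkefos and defnosus both end in -s yet inflect differently (kamkefus, defnosusast), so the final letter is not what conditions the rule; the last vowel is.
"lokdatdir" has last vowel 'i'. The one such stem in the data (genurkif → lugenurkif) adds the prefix lu-, so the same rule applies.
So lokdatdir → lulokdatdir.

lulokdatdir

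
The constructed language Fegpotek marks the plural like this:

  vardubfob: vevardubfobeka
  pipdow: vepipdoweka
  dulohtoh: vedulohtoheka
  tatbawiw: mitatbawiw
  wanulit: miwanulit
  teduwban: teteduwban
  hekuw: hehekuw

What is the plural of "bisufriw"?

mibisufriw

"bisufriw" has last vowel 'i'. The stems whose last vowel is 'i' (tatbawiw → mitatbawiw, wanulit → miwanulit) add the prefix mi-.
The other patterns: stems whose last vowel is 'o' add ve- … -eka around the stem; stems whose last vowel is 'a' or 'u' repeat the first consonant+vowel as a prefix.
So bisufriw → mibisufriw.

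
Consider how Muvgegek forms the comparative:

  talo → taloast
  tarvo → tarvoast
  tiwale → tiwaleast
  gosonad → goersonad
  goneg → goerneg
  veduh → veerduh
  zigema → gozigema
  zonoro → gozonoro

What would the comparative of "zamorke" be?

talo and zonoro both end in -o yet inflect differently (taloast, gozonoro), so the final letter is not what conditions the rule; the first letter is.
"zamorke" begins with z-. The stems beginning with z- (zigema → gozigema, zonoro → gozonoro) add the prefix go-.
So zamorke → gozamorke.

gozamorke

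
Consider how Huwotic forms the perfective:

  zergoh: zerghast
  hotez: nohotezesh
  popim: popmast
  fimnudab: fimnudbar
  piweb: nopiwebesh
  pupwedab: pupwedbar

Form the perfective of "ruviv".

"ruviv" has last vowel 'i'. The one such stem in the data (popim → popmast) deletes the last vowel and adds -ast (as does zergoh), so the same rule applies.
So ruviv → ruvvast.

ruvvast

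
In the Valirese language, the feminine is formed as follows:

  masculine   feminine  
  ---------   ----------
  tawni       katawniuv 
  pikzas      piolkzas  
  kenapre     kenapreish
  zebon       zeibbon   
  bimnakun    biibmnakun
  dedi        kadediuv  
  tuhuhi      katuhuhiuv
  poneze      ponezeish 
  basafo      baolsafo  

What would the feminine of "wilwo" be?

zebon and basafo both have last vowel 'o' yet inflect differently (zeibbon, baolsafo), so the last vowel is not what conditions the rule; the final letter is.
"wilwo" ends in -o. The one such stem in the data (basafo → baolsafo) inserts -ol- after the first vowel (as does pikzas), so the same rule applies.
The other patterns: stems ending in -e add -ish; stems ending in -i add ka- … -uv around the stem; stems ending in -n insert -ib- after the first vowel.
So wilwo → wiollwo.

wiollwo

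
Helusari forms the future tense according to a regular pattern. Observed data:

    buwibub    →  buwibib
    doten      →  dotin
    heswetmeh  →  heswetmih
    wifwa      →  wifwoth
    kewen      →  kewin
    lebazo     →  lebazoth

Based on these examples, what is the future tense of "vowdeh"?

vowdih

doten and wifwa both have 2 vowels yet inflect differently (dotin, wifwoth), so the number of vowels is not what conditions the rule; whether the stem ends in a vowel or a consonant is.
"vowdeh" ends in a consonant. The stems ending in a consonant (heswetmeh → heswetmih, doten → dotin, buwibub → buwibib) change the last vowel to 'i'.
So vowdeh → vowdih.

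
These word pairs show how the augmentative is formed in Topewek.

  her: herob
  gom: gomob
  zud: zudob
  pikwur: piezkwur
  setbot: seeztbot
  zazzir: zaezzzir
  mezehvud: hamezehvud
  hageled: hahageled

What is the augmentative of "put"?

putob

"put" has 1 vowel. The stems with 1 vowel (her → herob, gom → gomob, zud → zudob) add -ob.
The other patterns: stems with 2 vowels insert -ez- after the first vowel; stems with 3 vowels add the prefix ha-.
So put → putob.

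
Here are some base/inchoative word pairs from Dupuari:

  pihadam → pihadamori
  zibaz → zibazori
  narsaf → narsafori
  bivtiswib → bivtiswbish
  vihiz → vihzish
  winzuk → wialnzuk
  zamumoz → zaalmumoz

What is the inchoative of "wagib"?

"wagib" has last vowel 'i'. The stems whose last vowel is 'i' (bivtiswib → bivtiswbish, vihiz → vihzish) delete the last vowel and add -ish.
The other patterns: stems whose last vowel is 'a' add -ori; stems whose last vowel is 'o' or 'u' insert -al- after the first vowel.
So wagib → wagbish.

wagbish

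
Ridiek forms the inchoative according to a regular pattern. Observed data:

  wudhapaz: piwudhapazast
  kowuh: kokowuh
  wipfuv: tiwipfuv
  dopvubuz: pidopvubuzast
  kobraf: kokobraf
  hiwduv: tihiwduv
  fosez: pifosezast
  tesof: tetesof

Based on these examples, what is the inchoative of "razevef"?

"razevef" ends in -f. The stems ending in -f (kobraf → kokobraf, tesof → tetesof) repeat the first consonant+vowel as a prefix.
So razevef → rarazevef.

rarazevef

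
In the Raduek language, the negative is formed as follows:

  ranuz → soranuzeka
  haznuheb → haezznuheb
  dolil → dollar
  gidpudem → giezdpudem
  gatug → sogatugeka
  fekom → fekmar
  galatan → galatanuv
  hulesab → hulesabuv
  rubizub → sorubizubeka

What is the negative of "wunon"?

rubizub and haznuheb both end in -b yet inflect differently (sorubizubeka, haezznuheb), so the final letter is not what conditions the rule; the last vowel is.
"wunon" has last vowel 'o'. The one such stem in the data (fekom → fekmar) deletes the last vowel and adds -ar (as does dolil), so the same rule applies.
The other patterns: stems whose last vowel is 'u' add so- … -eka around the stem; stems whose last vowel is 'e' insert -ez- after the first vowel; stems whose last vowel is 'a' add -uv.
So wunon → wunnar.

wunnar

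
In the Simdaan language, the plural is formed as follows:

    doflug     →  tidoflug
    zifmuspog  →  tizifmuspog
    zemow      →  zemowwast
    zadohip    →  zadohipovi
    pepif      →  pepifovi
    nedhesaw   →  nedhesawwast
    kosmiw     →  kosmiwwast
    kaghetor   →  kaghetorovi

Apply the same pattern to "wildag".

tiwildag

zemow and zifmuspog both have last vowel 'o' yet inflect differently (zemowwast, tizifmuspog), so the last vowel is not what conditions the rule; the final letter is.
"wildag" ends in -g. The stems ending in -g (doflug → tidoflug, zifmuspog → tizifmuspog) add the prefix ti-.
The other patterns: stems ending in -w double the final consonant and add -ast; stems ending in -f, -p or -r add -ovi.
So wildag → tiwildag.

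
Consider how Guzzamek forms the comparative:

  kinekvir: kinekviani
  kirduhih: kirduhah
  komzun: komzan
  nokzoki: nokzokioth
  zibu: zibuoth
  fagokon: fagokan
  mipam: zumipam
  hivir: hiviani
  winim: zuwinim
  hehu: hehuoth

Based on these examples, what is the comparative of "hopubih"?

hopubah

hivir and kirduhih both have last vowel 'i' yet inflect differently (hiviani, kirduhah), so the last vowel is not what conditions the rule; the final letter is.
"hopubih" ends in -h. The one such stem in the data (kirduhih → kirduhah) changes the last vowel to 'a' (as do komzun, fagokon), so the same rule applies.
So hopubih → hopubah.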